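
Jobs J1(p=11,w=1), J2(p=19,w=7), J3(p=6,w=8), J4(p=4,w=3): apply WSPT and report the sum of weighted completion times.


WSPT order (by p/w): J3 → J4 → J2 → J1
  J3: C=6, w·C=8×6=48
  J4: C=10, w·C=3×10=30
  J2: C=29, w·C=7×29=203
  J1: C=40, w·C=1×40=40
Σ w·C = 321
= 321


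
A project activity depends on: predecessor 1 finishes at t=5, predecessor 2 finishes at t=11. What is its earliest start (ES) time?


ES = max of all predecessor completion times
Predecessors: [5, 11]
ES = max(5, 11)
= 11


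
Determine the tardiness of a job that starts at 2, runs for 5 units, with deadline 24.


Completion = start + processing = 2 + 5 = 7
Tardiness = max(0, C - d) = max(0, 7 - 24)
= max(0, -17)
= 0


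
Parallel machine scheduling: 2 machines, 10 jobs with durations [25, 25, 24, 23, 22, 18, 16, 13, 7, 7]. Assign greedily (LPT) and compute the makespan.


Jobs (LPT sorted): [25, 25, 24, 23, 22, 18, 16, 13, 7, 7]
Machines: 2
  J=25 → Machine 1 (load: 0+25=25)
  J=25 → Machine 2 (load: 0+25=25)
  J=24 → Machine 1 (load: 25+24=49)
  J=23 → Machine 2 (load: 25+23=48)
  J=22 → Machine 2 (load: 48+22=70)
  J=18 → Machine 1 (load: 49+18=67)
  J=16 → Machine 1 (load: 67+16=83)
  J=13 → Machine 2 (load: 70+13=83)
  J=7 → Machine 1 (load: 83+7=90)
  J=7 → Machine 2 (load: 83+7=90)
Machine loads: [90, 90]
Makespan = max = 90 time units


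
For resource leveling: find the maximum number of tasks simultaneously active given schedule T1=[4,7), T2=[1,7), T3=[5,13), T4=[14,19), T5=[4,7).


Check each time point for overlaps:
  t=5: 4 tasks active (T1, T2, T3, T5)
Max concurrent = 4


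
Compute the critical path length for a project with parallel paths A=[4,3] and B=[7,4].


Path A: 4 + 3 = 7
Path B: 7 + 4 = 11
Critical path = longest = max(7, 11)
= 11 (Path B)


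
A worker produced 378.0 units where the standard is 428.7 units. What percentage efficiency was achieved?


Efficiency = (actual / standard) × 100
= (378.0 / 428.7) × 100
= 88.2%


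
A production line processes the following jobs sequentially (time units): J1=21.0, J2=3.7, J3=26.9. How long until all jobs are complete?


Sequential makespan: sum all processing times
= 21.0 + 3.7 + 26.9
= 51.6 time units


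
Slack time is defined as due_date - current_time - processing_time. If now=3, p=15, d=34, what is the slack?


Slack = due - current_time - processing
= 34 - 3 - 15
= 16


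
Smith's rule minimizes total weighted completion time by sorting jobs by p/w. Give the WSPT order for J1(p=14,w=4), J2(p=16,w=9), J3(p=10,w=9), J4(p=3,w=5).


WSPT (Smith's rule): sort by p/w ascending
  J4: p/w = 3/5 = 0.600
  J3: p/w = 10/9 = 1.111
  J2: p/w = 16/9 = 1.778
  J1: p/w = 14/4 = 3.500
Order: J4 → J3 → J2 → J1


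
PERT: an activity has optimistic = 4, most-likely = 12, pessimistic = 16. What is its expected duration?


te = (o + 4m + p) / 6
= (4 + 4×12 + 16) / 6
= (4 + 48 + 16) / 6
= 68 / 6
= 11.33


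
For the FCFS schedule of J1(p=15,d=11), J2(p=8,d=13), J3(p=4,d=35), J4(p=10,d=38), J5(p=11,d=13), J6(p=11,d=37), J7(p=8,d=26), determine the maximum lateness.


Lateness per job (L = C - d):
  J1: C=15, d=11, L=4
  J2: C=23, d=13, L=10
  J3: C=27, d=35, L=-8
  J4: C=37, d=38, L=-1
  J5: C=48, d=13, L=35
  J6: C=59, d=37, L=22
  J7: C=67, d=26, L=41
Lmax = max(4, 10, -8, -1, 35, 22, 41)
= 41


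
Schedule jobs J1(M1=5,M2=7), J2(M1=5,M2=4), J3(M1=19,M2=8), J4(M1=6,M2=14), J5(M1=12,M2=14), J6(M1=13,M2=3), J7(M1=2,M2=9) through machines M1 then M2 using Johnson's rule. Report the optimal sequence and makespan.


Johnson's rule:
Group 1 (M1≤M2, sort by M1): ['J7', 'J1', 'J4', 'J5']
Group 2 (M1>M2, sort desc M2): ['J3', 'J2', 'J6']
Sequence: J7 → J1 → J4 → J5 → J3 → J2 → J6
Makespan calculation:
  J7: M1 done=2, M2 done=11
  J1: M1 done=7, M2 done=18
  J4: M1 done=13, M2 done=32
  J5: M1 done=25, M2 done=46
  J3: M1 done=44, M2 done=54
  J2: M1 done=49, M2 done=58
  J6: M1 done=62, M2 done=65
= Sequence: J7 → J1 → J4 → J5 → J3 → J2 → J6, Makespan: 65


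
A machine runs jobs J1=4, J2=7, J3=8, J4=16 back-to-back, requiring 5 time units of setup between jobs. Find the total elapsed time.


Makespan = Σ processing + (n-1) × setup
= (4 + 7 + 8 + 16) + (4-1)×5
= 35 + 15
= 50 time units


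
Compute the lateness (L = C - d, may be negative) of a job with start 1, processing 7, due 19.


Completion = 1 + 7 = 8
Lateness = C - d = 8 - 19
= -11


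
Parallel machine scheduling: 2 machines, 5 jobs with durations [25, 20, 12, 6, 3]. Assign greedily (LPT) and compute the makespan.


Jobs (LPT sorted): [25, 20, 12, 6, 3]
Machines: 2
  J=25 → Machine 1 (load: 0+25=25)
  J=20 → Machine 2 (load: 0+20=20)
  J=12 → Machine 2 (load: 20+12=32)
  J=6 → Machine 1 (load: 25+6=31)
  J=3 → Machine 1 (load: 31+3=34)
Machine loads: [34, 32]
Makespan = max = 34 time units


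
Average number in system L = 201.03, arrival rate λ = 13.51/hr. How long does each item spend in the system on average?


Little's law: L = λW → W = L / λ
= 201.03 / 13.51
= 14.88 hours


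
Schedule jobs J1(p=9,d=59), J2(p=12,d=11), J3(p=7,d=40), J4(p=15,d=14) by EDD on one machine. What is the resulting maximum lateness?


EDD order: J2 → J4 → J3 → J1
Completion and lateness:
  J2: C=12, d=11, L=12-11=1
  J4: C=27, d=14, L=27-14=13
  J3: C=34, d=40, L=34-40=-6
  J1: C=43, d=59, L=43-59=-16
Lmax = max(1, 13, -6, -16)
= 13


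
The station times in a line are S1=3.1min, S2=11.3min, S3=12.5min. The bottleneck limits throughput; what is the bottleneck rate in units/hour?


Bottleneck = longest station time
Station times: [3.1, 11.3, 12.5]
Max = 12.5 min
Rate = 60 / 12.5
= 4.80 units/hour (bottleneck: 12.5min)


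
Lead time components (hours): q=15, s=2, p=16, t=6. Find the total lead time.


Lead time = queue + setup + processing + transit
= 15 + 2 + 16 + 6
= 39 hours


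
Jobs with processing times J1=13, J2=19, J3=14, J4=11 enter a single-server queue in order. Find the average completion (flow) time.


Completion times:
  J1: completes at 13
  J2: completes at 32
  J3: completes at 46
  J4: completes at 57
Sum = 148
Average = 148/4
= 37.00


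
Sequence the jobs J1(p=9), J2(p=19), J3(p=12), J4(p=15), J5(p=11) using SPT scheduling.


SPT: sort by shortest processing time
  J1: p=9
  J5: p=11
  J3: p=12
  J4: p=15
  J2: p=19
Order: J1 → J5 → J3 → J4 → J2


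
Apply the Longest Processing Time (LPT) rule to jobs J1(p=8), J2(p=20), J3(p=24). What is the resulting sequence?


LPT: sort by longest processing time first
  J3: p=24
  J2: p=20
  J1: p=8
Order: J3 → J2 → J1


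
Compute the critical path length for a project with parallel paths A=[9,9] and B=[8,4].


Path A: 9 + 9 = 18
Path B: 8 + 4 = 12
Critical path = longest = max(18, 12)
= 18 (Path A)


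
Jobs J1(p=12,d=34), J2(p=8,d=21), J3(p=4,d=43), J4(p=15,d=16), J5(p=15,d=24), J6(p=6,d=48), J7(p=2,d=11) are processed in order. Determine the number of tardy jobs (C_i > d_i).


Completion vs due date:
  J1: C=12, d=34 → on time
  J2: C=20, d=21 → on time
  J3: C=24, d=43 → on time
  J4: C=39, d=16 → TARDY
  J5: C=54, d=24 → TARDY
  J6: C=60, d=48 → TARDY
  J7: C=62, d=11 → TARDY
Tardy jobs: J4, J5, J6, J7
Count = 4


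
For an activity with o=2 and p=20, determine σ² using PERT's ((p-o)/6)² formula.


σ² = ((p - o) / 6)² = (p - o)² / 36
= (20 - 2)² / 36
= 18² / 36
= 324 / 36
= 9.0000


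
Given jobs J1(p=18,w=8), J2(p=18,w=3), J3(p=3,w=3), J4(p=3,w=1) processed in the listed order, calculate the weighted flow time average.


Completion times:
  J1: C=18, w×C=8×18=144
  J2: C=36, w×C=3×36=108
  J3: C=39, w×C=3×39=117
  J4: C=42, w×C=1×42=42
Sum w×C = 411
Sum w = 15
Weighted avg = 411/15
= 27.40


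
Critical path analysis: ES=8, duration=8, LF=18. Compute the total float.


EF = ES + duration = 8 + 8 = 16
LS = LF - duration = 18 - 8 = 10
Total Float = LF - EF = 18 - 16
(or LS - ES = 10 - 8)
= 2


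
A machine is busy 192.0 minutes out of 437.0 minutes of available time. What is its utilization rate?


Utilization = busy / total × 100
= 192.0 / 437.0 × 100
= 43.9%


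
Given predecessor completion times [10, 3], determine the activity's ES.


ES = max of all predecessor completion times
Predecessors: [10, 3]
ES = max(10, 3)
= 10


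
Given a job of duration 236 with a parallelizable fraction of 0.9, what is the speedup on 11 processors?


Amdahl's law: T_p = T × ((1-p) + p/N)
= 236 × ((1-0.9) + 0.9/11)
= 236 × (0.10 + 0.0818)
= 236 × 0.1818
= 42.91
Speedup = 236/42.91
= 5.50×


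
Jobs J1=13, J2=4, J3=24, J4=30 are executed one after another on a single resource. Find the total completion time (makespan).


Sequential makespan: sum all processing times
= 13 + 4 + 24 + 30
= 71 time units


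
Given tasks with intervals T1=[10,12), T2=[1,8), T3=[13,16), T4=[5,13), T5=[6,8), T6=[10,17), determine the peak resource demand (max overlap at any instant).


Check each time point for overlaps:
  t=6: 3 tasks active (T2, T4, T5)
Max concurrent = 3


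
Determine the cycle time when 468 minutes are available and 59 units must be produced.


Cycle time = available time / demand
= 468 / 59
= 7.93 min/unit


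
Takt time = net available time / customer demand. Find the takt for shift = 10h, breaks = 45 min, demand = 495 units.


Available = 10×60 - 45 = 555 min
Takt time = 555 / 495
= 1.12 min/unit


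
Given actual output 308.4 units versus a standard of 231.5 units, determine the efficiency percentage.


Efficiency = (actual / standard) × 100
= (308.4 / 231.5) × 100
= 133.2%


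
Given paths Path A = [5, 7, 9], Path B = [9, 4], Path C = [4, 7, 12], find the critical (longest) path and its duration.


Path A: 5 + 7 + 9 = 21
Path B: 9 + 4 = 13
Path C: 4 + 7 + 12 = 23
Critical path = longest = max(21, 13, 23)
= 23 (Path C)


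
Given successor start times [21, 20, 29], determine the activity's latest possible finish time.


LF = min of all successor start times
Successors start at: [21, 20, 29]
LF = min(21, 20, 29)
= 20


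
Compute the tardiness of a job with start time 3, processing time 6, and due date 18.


Completion = start + processing = 3 + 6 = 9
Tardiness = max(0, C - d) = max(0, 9 - 18)
= max(0, -9)
= 0


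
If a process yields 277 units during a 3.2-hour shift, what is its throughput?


Throughput = units / time
= 277 / 3.2
= 86.6 units/hour


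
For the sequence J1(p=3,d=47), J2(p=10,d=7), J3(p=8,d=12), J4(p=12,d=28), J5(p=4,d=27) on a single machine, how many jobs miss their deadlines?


Completion vs due date:
  J1: C=3, d=47 → on time
  J2: C=13, d=7 → TARDY
  J3: C=21, d=12 → TARDY
  J4: C=33, d=28 → TARDY
  J5: C=37, d=27 → TARDY
Tardy jobs: J2, J3, J4, J5
Count = 4


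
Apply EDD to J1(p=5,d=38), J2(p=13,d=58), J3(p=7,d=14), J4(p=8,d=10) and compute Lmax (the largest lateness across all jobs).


EDD order: J4 → J3 → J1 → J2
Completion and lateness:
  J4: C=8, d=10, L=8-10=-2
  J3: C=15, d=14, L=15-14=1
  J1: C=20, d=38, L=20-38=-18
  J2: C=33, d=58, L=33-58=-25
Lmax = max(-2, 1, -18, -25)
= 1


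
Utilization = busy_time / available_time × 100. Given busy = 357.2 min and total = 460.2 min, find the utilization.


Utilization = busy / total × 100
= 357.2 / 460.2 × 100
= 77.6%


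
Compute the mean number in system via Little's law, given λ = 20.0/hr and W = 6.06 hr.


Little's law: L = λ × W
= 20.0 × 6.06
= 121.20


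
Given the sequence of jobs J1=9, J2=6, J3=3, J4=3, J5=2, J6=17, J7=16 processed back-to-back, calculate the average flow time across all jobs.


Completion times:
  J1: completes at 9
  J2: completes at 15
  J3: completes at 18
  J4: completes at 21
  J5: completes at 23
  J6: completes at 40
  J7: completes at 56
Sum = 182
Average = 182/7
= 26.00


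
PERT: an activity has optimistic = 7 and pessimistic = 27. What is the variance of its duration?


σ² = ((p - o) / 6)² = (p - o)² / 36
= (27 - 7)² / 36
= 20² / 36
= 400 / 36
= 11.1111


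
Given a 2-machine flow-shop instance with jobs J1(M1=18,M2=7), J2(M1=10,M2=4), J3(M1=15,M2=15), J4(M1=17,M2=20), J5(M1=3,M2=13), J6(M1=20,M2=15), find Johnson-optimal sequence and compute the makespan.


Johnson's rule:
Group 1 (M1≤M2, sort by M1): ['J5', 'J3', 'J4']
Group 2 (M1>M2, sort desc M2): ['J6', 'J1', 'J2']
Sequence: J5 → J3 → J4 → J6 → J1 → J2
Makespan calculation:
  J5: M1 done=3, M2 done=16
  J3: M1 done=18, M2 done=33
  J4: M1 done=35, M2 done=55
  J6: M1 done=55, M2 done=70
  J1: M1 done=73, M2 done=80
  J2: M1 done=83, M2 done=87
= Sequence: J5 → J3 → J4 → J6 → J1 → J2, Makespan: 87


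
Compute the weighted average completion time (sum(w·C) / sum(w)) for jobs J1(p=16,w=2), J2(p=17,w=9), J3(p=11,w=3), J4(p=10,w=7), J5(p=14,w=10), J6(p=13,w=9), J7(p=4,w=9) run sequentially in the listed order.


Completion times:
  J1: C=16, w×C=2×16=32
  J2: C=33, w×C=9×33=297
  J3: C=44, w×C=3×44=132
  J4: C=54, w×C=7×54=378
  J5: C=68, w×C=10×68=680
  J6: C=81, w×C=9×81=729
  J7: C=85, w×C=9×85=765
Sum w×C = 3013
Sum w = 49
Weighted avg = 3013/49
= 61.49


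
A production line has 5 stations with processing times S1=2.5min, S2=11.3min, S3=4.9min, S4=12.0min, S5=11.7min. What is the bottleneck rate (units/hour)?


Bottleneck = longest station time
Station times: [2.5, 11.3, 4.9, 12.0, 11.7]
Max = 12.0 min
Rate = 60 / 12.0
= 5.00 units/hour (bottleneck: 12.0min)


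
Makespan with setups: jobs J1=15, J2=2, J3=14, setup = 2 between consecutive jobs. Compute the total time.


Makespan = Σ processing + (n-1) × setup
= (15 + 2 + 14) + (3-1)×2
= 31 + 4
= 35 time units


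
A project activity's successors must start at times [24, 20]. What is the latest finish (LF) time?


LF = min of all successor start times
Successors start at: [24, 20]
LF = min(24, 20)
= 20


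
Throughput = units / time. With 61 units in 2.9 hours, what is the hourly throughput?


Throughput = units / time
= 61 / 2.9
= 21.0 units/hour


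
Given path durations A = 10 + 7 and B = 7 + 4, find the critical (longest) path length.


Path A: 10 + 7 = 17
Path B: 7 + 4 = 11
Critical path = longest = max(17, 11)
= 17 (Path A)


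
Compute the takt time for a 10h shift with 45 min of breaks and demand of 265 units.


Available = 10×60 - 45 = 555 min
Takt time = 555 / 265
= 2.09 min/unit


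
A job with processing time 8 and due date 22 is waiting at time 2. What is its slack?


Slack = due - current_time - processing
= 22 - 2 - 8
= 12


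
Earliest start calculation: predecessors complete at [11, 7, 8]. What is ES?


ES = max of all predecessor completion times
Predecessors: [11, 7, 8]
ES = max(11, 7, 8)
= 11


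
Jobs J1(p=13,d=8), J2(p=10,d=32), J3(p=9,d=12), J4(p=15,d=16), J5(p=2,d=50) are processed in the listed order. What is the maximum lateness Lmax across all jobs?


Lateness per job (L = C - d):
  J1: C=13, d=8, L=5
  J2: C=23, d=32, L=-9
  J3: C=32, d=12, L=20
  J4: C=47, d=16, L=31
  J5: C=49, d=50, L=-1
Lmax = max(5, -9, 20, 31, -1)
= 31


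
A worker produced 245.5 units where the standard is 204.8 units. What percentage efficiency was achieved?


Efficiency = (actual / standard) × 100
= (245.5 / 204.8) × 100
= 119.9%


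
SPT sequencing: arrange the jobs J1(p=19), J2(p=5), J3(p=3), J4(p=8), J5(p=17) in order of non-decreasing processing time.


SPT: sort by shortest processing time
  J3: p=3
  J2: p=5
  J4: p=8
  J5: p=17
  J1: p=19
Order: J3 → J2 → J4 → J5 → J1


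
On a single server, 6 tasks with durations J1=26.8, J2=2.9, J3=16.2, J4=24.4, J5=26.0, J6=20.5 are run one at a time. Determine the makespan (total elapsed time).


Sequential makespan: sum all processing times
= 26.8 + 2.9 + 16.2 + 24.4 + 26.0 + 20.5
= 116.8 time units


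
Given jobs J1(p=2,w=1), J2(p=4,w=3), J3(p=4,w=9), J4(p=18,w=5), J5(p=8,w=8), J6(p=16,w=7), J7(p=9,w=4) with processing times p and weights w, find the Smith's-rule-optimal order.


WSPT (Smith's rule): sort by p/w ascending
  J3: p/w = 4/9 = 0.444
  J5: p/w = 8/8 = 1.000
  J2: p/w = 4/3 = 1.333
  J1: p/w = 2/1 = 2.000
  J7: p/w = 9/4 = 2.250
  J6: p/w = 16/7 = 2.286
  J4: p/w = 18/5 = 3.600
Order: J3 → J5 → J2 → J1 → J7 → J6 → J4


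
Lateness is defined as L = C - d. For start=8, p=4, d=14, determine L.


Completion = 8 + 4 = 12
Lateness = C - d = 12 - 14
= -2


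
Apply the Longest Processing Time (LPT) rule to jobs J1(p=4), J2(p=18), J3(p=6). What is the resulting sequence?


LPT: sort by longest processing time first
  J2: p=18
  J3: p=6
  J1: p=4
Order: J2 → J3 → J1


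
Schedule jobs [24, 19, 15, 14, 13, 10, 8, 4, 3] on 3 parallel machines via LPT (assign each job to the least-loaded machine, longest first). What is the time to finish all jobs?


Jobs (LPT sorted): [24, 19, 15, 14, 13, 10, 8, 4, 3]
Machines: 3
  J=24 → Machine 1 (load: 0+24=24)
  J=19 → Machine 2 (load: 0+19=19)
  J=15 → Machine 3 (load: 0+15=15)
  J=14 → Machine 3 (load: 15+14=29)
  J=13 → Machine 2 (load: 19+13=32)
  J=10 → Machine 1 (load: 24+10=34)
  J=8 → Machine 3 (load: 29+8=37)
  J=4 → Machine 2 (load: 32+4=36)
  J=3 → Machine 1 (load: 34+3=37)
Machine loads: [37, 36, 37]
Makespan = max = 37 time units


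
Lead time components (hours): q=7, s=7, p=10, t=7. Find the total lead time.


Lead time = queue + setup + processing + transit
= 7 + 7 + 10 + 7
= 31 hours


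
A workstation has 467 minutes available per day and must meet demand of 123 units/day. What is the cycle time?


Cycle time = available time / demand
= 467 / 123
= 3.80 min/unit


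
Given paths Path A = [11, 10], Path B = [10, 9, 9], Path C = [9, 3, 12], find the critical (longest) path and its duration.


Path A: 11 + 10 = 21
Path B: 10 + 9 + 9 = 28
Path C: 9 + 3 + 12 = 24
Critical path = longest = max(21, 28, 24)
= 28 (Path B)


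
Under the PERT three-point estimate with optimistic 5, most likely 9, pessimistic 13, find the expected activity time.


te = (o + 4m + p) / 6
= (5 + 4×9 + 13) / 6
= (5 + 36 + 13) / 6
= 54 / 6
= 9.00


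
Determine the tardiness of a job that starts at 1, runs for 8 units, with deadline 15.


Completion = start + processing = 1 + 8 = 9
Tardiness = max(0, C - d) = max(0, 9 - 15)
= max(0, -6)
= 0


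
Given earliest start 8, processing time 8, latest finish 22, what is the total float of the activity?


EF = ES + duration = 8 + 8 = 16
LS = LF - duration = 22 - 8 = 14
Total Float = LF - EF = 22 - 16
(or LS - ES = 14 - 8)
= 6


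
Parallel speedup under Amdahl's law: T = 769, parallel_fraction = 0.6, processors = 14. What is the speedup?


Amdahl's law: T_p = T × ((1-p) + p/N)
= 769 × ((1-0.6) + 0.6/14)
= 769 × (0.40 + 0.0429)
= 769 × 0.4429
= 340.56
Speedup = 769/340.56
= 2.26×


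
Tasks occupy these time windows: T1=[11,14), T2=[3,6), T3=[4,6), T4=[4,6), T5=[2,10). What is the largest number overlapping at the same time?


Check each time point for overlaps:
  t=4: 4 tasks active (T2, T3, T4, T5)
Max concurrent = 4


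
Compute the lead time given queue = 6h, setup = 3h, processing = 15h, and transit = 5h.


Lead time = queue + setup + processing + transit
= 6 + 3 + 15 + 5
= 29 hours


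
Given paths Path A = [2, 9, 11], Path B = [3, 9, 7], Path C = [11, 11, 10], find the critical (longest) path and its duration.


Path A: 2 + 9 + 11 = 22
Path B: 3 + 9 + 7 = 19
Path C: 11 + 11 + 10 = 32
Critical path = longest = max(22, 19, 32)
= 32 (Path C)


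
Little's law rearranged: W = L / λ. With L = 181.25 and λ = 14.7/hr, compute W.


Little's law: L = λW → W = L / λ
= 181.25 / 14.7
= 12.33 hours


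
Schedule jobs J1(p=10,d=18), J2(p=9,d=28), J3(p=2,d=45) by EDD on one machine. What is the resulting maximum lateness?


EDD order: J1 → J2 → J3
Completion and lateness:
  J1: C=10, d=18, L=10-18=-8
  J2: C=19, d=28, L=19-28=-9
  J3: C=21, d=45, L=21-45=-24
Lmax = max(-8, -9, -24)
= -8


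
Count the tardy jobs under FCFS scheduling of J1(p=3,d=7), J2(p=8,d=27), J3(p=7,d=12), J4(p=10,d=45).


Completion vs due date:
  J1: C=3, d=7 → on time
  J2: C=11, d=27 → on time
  J3: C=18, d=12 → TARDY
  J4: C=28, d=45 → on time
Tardy jobs: J3
Count = 1


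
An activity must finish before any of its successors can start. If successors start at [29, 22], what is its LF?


LF = min of all successor start times
Successors start at: [29, 22]
LF = min(29, 22)
= 22


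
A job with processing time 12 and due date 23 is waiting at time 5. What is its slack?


Slack = due - current_time - processing
= 23 - 5 - 12
= 6


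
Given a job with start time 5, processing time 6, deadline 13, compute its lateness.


Completion = 5 + 6 = 11
Lateness = C - d = 11 - 13
= -2


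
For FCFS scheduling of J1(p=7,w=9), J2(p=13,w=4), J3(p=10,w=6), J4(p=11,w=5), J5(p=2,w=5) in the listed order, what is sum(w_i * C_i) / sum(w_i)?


Completion times:
  J1: C=7, w×C=9×7=63
  J2: C=20, w×C=4×20=80
  J3: C=30, w×C=6×30=180
  J4: C=41, w×C=5×41=205
  J5: C=43, w×C=5×43=215
Sum w×C = 743
Sum w = 29
Weighted avg = 743/29
= 25.62


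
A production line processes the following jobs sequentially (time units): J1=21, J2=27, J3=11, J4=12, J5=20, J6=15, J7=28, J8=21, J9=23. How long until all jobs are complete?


Sequential makespan: sum all processing times
= 21 + 27 + 11 + 12 + 20 + 15 + 28 + 21 + 23
= 178 time units


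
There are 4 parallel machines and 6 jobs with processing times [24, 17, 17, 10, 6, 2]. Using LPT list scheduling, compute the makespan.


Jobs (LPT sorted): [24, 17, 17, 10, 6, 2]
Machines: 4
  J=24 → Machine 1 (load: 0+24=24)
  J=17 → Machine 2 (load: 0+17=17)
  J=17 → Machine 3 (load: 0+17=17)
  J=10 → Machine 4 (load: 0+10=10)
  J=6 → Machine 4 (load: 10+6=16)
  J=2 → Machine 4 (load: 16+2=18)
Machine loads: [24, 17, 17, 18]
Makespan = max = 24 time units


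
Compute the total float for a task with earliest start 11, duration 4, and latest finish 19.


EF = ES + duration = 11 + 4 = 15
LS = LF - duration = 19 - 4 = 15
Total Float = LF - EF = 19 - 15
(or LS - ES = 15 - 11)
= 4


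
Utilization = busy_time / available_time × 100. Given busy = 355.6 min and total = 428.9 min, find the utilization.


Utilization = busy / total × 100
= 355.6 / 428.9 × 100
= 82.9%


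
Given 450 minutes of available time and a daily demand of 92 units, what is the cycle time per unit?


Cycle time = available time / demand
= 450 / 92
= 4.89 min/unit


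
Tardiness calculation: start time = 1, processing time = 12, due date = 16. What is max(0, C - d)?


Completion = start + processing = 1 + 12 = 13
Tardiness = max(0, C - d) = max(0, 13 - 16)
= max(0, -3)
= 0


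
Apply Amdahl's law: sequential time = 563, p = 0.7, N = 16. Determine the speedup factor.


Amdahl's law: T_p = T × ((1-p) + p/N)
= 563 × ((1-0.7) + 0.7/16)
= 563 × (0.30 + 0.0437)
= 563 × 0.3438
= 193.53
Speedup = 563/193.53
= 2.91×


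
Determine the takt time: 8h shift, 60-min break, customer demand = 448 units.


Available = 8×60 - 60 = 420 min
Takt time = 420 / 448
= 0.94 min/unit


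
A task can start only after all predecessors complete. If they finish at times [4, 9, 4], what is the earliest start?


ES = max of all predecessor completion times
Predecessors: [4, 9, 4]
ES = max(4, 9, 4)
= 9


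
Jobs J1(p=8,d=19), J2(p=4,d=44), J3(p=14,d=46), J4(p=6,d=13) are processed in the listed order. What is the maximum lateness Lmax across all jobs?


Lateness per job (L = C - d):
  J1: C=8, d=19, L=-11
  J2: C=12, d=44, L=-32
  J3: C=26, d=46, L=-20
  J4: C=32, d=13, L=19
Lmax = max(-11, -32, -20, 19)
= 19


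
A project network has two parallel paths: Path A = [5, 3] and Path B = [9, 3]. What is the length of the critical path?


Path A: 5 + 3 = 8
Path B: 9 + 3 = 12
Critical path = longest = max(8, 12)
= 12 (Path B)


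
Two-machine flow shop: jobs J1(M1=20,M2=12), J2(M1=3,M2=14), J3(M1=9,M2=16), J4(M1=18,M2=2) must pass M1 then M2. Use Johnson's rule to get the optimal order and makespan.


Johnson's rule:
Group 1 (M1≤M2, sort by M1): ['J2', 'J3']
Group 2 (M1>M2, sort desc M2): ['J1', 'J4']
Sequence: J2 → J3 → J1 → J4
Makespan calculation:
  J2: M1 done=3, M2 done=17
  J3: M1 done=12, M2 done=33
  J1: M1 done=32, M2 done=45
  J4: M1 done=50, M2 done=52
= Sequence: J2 → J3 → J1 → J4, Makespan: 52


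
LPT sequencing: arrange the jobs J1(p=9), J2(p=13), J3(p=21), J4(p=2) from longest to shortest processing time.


LPT: sort by longest processing time first
  J3: p=21
  J2: p=13
  J1: p=9
  J4: p=2
Order: J3 → J2 → J1 → J4


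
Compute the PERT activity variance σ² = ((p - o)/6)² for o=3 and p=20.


σ² = ((p - o) / 6)² = (p - o)² / 36
= (20 - 3)² / 36
= 17² / 36
= 289 / 36
= 8.0278


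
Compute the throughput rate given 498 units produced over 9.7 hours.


Throughput = units / time
= 498 / 9.7
= 51.3 units/hour


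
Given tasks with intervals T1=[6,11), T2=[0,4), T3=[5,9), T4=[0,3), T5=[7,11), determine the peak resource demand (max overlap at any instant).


Check each time point for overlaps:
  t=7: 3 tasks active (T1, T3, T5)
Max concurrent = 3


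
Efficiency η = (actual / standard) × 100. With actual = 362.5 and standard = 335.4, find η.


Efficiency = (actual / standard) × 100
= (362.5 / 335.4) × 100
= 108.1%


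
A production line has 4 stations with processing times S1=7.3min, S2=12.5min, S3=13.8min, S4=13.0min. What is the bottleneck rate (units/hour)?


Bottleneck = longest station time
Station times: [7.3, 12.5, 13.8, 13.0]
Max = 13.8 min
Rate = 60 / 13.8
= 4.35 units/hour (bottleneck: 13.8min)


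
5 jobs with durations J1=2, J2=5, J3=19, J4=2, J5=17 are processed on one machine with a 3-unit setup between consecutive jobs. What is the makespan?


Makespan = Σ processing + (n-1) × setup
= (2 + 5 + 19 + 2 + 17) + (5-1)×3
= 45 + 12
= 57 time units


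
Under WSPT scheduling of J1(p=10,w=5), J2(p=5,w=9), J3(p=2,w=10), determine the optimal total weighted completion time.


WSPT order (by p/w): J3 → J2 → J1
  J3: C=2, w·C=10×2=20
  J2: C=7, w·C=9×7=63
  J1: C=17, w·C=5×17=85
Σ w·C = 168
= 168


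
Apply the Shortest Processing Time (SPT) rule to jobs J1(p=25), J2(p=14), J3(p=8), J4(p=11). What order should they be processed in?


SPT: sort by shortest processing time
  J3: p=8
  J4: p=11
  J2: p=14
  J1: p=25
Order: J3 → J4 → J2 → J1


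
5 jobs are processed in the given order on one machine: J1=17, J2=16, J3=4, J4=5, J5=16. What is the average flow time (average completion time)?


Completion times:
  J1: completes at 17
  J2: completes at 33
  J3: completes at 37
  J4: completes at 42
  J5: completes at 58
Sum = 187
Average = 187/5
= 37.40


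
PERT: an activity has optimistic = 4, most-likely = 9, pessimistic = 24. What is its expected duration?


te = (o + 4m + p) / 6
= (4 + 4×9 + 24) / 6
= (4 + 36 + 24) / 6
= 64 / 6
= 10.67


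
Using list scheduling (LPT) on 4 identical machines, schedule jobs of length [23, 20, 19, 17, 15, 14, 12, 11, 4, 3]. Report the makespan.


Jobs (LPT sorted): [23, 20, 19, 17, 15, 14, 12, 11, 4, 3]
Machines: 4
  J=23 → Machine 1 (load: 0+23=23)
  J=20 → Machine 2 (load: 0+20=20)
  J=19 → Machine 3 (load: 0+19=19)
  J=17 → Machine 4 (load: 0+17=17)
  J=15 → Machine 4 (load: 17+15=32)
  J=14 → Machine 3 (load: 19+14=33)
  J=12 → Machine 2 (load: 20+12=32)
  J=11 → Machine 1 (load: 23+11=34)
  J=4 → Machine 2 (load: 32+4=36)
  J=3 → Machine 4 (load: 32+3=35)
Machine loads: [34, 36, 33, 35]
Makespan = max = 36 time units


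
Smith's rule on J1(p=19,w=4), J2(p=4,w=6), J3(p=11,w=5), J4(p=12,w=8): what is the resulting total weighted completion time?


WSPT order (by p/w): J2 → J4 → J3 → J1
  J2: C=4, w·C=6×4=24
  J4: C=16, w·C=8×16=128
  J3: C=27, w·C=5×27=135
  J1: C=46, w·C=4×46=184
Σ w·C = 471
= 471


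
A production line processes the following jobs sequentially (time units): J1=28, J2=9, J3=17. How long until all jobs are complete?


Sequential makespan: sum all processing times
= 28 + 9 + 17
= 54 time units


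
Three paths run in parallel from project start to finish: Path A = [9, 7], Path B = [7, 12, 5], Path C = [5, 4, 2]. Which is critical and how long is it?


Path A: 9 + 7 = 16
Path B: 7 + 12 + 5 = 24
Path C: 5 + 4 + 2 = 11
Critical path = longest = max(16, 24, 11)
= 24 (Path B)


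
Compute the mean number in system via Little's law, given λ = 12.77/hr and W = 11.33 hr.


Little's law: L = λ × W
= 12.77 × 11.33
= 144.68


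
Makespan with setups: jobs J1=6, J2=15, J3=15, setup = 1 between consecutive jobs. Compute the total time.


Makespan = Σ processing + (n-1) × setup
= (6 + 15 + 15) + (3-1)×1
= 36 + 2
= 38 time units


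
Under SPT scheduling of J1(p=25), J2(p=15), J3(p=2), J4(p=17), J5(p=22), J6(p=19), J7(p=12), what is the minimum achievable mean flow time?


SPT order: J3 → J7 → J2 → J4 → J6 → J5 → J1
Completion times:
  J3: C=2
  J7: C=14
  J2: C=29
  J4: C=46
  J6: C=65
  J5: C=87
  J1: C=112
Sum = 355, n = 7
Mean flow = 355/7
= 50.71


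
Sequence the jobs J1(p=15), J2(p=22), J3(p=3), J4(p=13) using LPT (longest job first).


LPT: sort by longest processing time first
  J2: p=22
  J1: p=15
  J4: p=13
  J3: p=3
Order: J2 → J1 → J4 → J3


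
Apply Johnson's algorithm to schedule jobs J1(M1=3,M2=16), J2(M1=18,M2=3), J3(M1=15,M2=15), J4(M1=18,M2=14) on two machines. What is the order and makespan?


Johnson's rule:
Group 1 (M1≤M2, sort by M1): ['J1', 'J3']
Group 2 (M1>M2, sort desc M2): ['J4', 'J2']
Sequence: J1 → J3 → J4 → J2
Makespan calculation:
  J1: M1 done=3, M2 done=19
  J3: M1 done=18, M2 done=34
  J4: M1 done=36, M2 done=50
  J2: M1 done=54, M2 done=57
= Sequence: J1 → J3 → J4 → J2, Makespan: 57


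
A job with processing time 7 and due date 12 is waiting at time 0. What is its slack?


Slack = due - current_time - processing
= 12 - 0 - 7
= 5


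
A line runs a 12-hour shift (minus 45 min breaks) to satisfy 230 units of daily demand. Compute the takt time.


Available = 12×60 - 45 = 675 min
Takt time = 675 / 230
= 2.93 min/unit


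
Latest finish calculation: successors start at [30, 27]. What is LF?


LF = min of all successor start times
Successors start at: [30, 27]
LF = min(30, 27)
= 27


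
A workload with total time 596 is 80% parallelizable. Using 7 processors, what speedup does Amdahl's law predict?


Amdahl's law: T_p = T × ((1-p) + p/N)
= 596 × ((1-0.8) + 0.8/7)
= 596 × (0.20 + 0.1143)
= 596 × 0.3143
= 187.31
Speedup = 596/187.31
= 3.18×


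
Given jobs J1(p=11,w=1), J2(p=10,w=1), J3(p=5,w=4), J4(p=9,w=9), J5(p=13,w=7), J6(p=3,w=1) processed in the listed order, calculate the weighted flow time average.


Completion times:
  J1: C=11, w×C=1×11=11
  J2: C=21, w×C=1×21=21
  J3: C=26, w×C=4×26=104
  J4: C=35, w×C=9×35=315
  J5: C=48, w×C=7×48=336
  J6: C=51, w×C=1×51=51
Sum w×C = 838
Sum w = 23
Weighted avg = 838/23
= 36.43


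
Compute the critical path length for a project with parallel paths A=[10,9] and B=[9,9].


Path A: 10 + 9 = 19
Path B: 9 + 9 = 18
Critical path = longest = max(19, 18)
= 19 (Path A)


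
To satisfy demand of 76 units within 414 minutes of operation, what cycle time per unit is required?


Cycle time = available time / demand
= 414 / 76
= 5.45 min/unit


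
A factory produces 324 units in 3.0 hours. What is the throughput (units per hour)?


Throughput = units / time
= 324 / 3.0
= 108.0 units/hour


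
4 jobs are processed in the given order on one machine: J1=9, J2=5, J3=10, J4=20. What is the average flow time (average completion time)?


Completion times:
  J1: completes at 9
  J2: completes at 14
  J3: completes at 24
  J4: completes at 44
Sum = 91
Average = 91/4
= 22.75


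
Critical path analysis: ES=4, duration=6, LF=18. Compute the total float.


EF = ES + duration = 4 + 6 = 10
LS = LF - duration = 18 - 6 = 12
Total Float = LF - EF = 18 - 10
(or LS - ES = 12 - 4)
= 8


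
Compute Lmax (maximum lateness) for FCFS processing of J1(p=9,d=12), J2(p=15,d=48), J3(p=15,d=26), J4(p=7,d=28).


Lateness per job (L = C - d):
  J1: C=9, d=12, L=-3
  J2: C=24, d=48, L=-24
  J3: C=39, d=26, L=13
  J4: C=46, d=28, L=18
Lmax = max(-3, -24, 13, 18)
= 18


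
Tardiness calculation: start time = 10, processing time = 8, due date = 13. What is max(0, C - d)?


Completion = start + processing = 10 + 8 = 18
Tardiness = max(0, C - d) = max(0, 18 - 13)
= max(0, 5)
= 5


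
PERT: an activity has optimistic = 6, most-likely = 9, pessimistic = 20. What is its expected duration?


te = (o + 4m + p) / 6
= (6 + 4×9 + 20) / 6
= (6 + 36 + 20) / 6
= 62 / 6
= 10.33


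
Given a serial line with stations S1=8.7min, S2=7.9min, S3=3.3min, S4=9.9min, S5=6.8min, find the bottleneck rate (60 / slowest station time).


Bottleneck = longest station time
Station times: [8.7, 7.9, 3.3, 9.9, 6.8]
Max = 9.9 min
Rate = 60 / 9.9
= 6.06 units/hour (bottleneck: 9.9min)


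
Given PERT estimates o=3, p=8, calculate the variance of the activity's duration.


σ² = ((p - o) / 6)² = (p - o)² / 36
= (8 - 3)² / 36
= 5² / 36
= 25 / 36
= 0.6944


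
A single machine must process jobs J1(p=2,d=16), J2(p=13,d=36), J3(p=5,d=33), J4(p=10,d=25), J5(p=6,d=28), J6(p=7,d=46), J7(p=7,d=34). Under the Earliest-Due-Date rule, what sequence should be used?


EDD: sort by earliest due date
  J1: d=16, p=2
  J4: d=25, p=10
  J5: d=28, p=6
  J3: d=33, p=5
  J7: d=34, p=7
  J2: d=36, p=13
  J6: d=46, p=7
Order: J1 → J4 → J5 → J3 → J7 → J2 → J6


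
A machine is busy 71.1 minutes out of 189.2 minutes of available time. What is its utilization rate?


Utilization = busy / total × 100
= 71.1 / 189.2 × 100
= 37.6%


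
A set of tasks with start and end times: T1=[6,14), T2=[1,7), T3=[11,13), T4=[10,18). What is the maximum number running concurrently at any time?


Check each time point for overlaps:
  t=11: 3 tasks active (T1, T3, T4)
Max concurrent = 3


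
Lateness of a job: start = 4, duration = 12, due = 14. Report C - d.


Completion = 4 + 12 = 16
Lateness = C - d = 16 - 14
= 2


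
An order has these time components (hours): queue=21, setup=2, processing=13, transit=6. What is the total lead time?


Lead time = queue + setup + processing + transit
= 21 + 2 + 13 + 6
= 42 hours


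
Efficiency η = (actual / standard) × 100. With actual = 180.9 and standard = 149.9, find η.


Efficiency = (actual / standard) × 100
= (180.9 / 149.9) × 100
= 120.7%


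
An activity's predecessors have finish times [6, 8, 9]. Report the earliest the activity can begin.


ES = max of all predecessor completion times
Predecessors: [6, 8, 9]
ES = max(6, 8, 9)
= 9


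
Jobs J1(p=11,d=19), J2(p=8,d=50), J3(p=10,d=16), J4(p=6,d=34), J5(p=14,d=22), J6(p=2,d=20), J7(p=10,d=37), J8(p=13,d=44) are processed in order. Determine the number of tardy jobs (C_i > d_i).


Completion vs due date:
  J1: C=11, d=19 → on time
  J2: C=19, d=50 → on time
  J3: C=29, d=16 → TARDY
  J4: C=35, d=34 → TARDY
  J5: C=49, d=22 → TARDY
  J6: C=51, d=20 → TARDY
  J7: C=61, d=37 → TARDY
  J8: C=74, d=44 → TARDY
Tardy jobs: J3, J4, J5, J6, J7, J8
Count = 6


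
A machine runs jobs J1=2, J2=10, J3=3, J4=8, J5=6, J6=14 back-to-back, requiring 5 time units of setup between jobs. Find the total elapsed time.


Makespan = Σ processing + (n-1) × setup
= (2 + 10 + 3 + 8 + 6 + 14) + (6-1)×5
= 43 + 25
= 68 time units


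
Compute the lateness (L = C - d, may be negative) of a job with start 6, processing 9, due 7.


Completion = 6 + 9 = 15
Lateness = C - d = 15 - 7
= 8


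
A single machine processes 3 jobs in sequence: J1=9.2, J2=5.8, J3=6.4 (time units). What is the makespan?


Sequential makespan: sum all processing times
= 9.2 + 5.8 + 6.4
= 21.4 time units


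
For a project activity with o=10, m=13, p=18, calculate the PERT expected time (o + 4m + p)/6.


te = (o + 4m + p) / 6
= (10 + 4×13 + 18) / 6
= (10 + 52 + 18) / 6
= 80 / 6
= 13.33


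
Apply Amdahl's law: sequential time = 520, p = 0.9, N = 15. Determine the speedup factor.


Amdahl's law: T_p = T × ((1-p) + p/N)
= 520 × ((1-0.9) + 0.9/15)
= 520 × (0.10 + 0.0600)
= 520 × 0.1600
= 83.20
Speedup = 520/83.20
= 6.25×


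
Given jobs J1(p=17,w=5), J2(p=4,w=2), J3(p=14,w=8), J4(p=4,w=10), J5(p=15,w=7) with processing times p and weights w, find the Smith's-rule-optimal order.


WSPT (Smith's rule): sort by p/w ascending
  J4: p/w = 4/10 = 0.400
  J3: p/w = 14/8 = 1.750
  J2: p/w = 4/2 = 2.000
  J5: p/w = 15/7 = 2.143
  J1: p/w = 17/5 = 3.400
Order: J4 → J3 → J2 → J5 → J1


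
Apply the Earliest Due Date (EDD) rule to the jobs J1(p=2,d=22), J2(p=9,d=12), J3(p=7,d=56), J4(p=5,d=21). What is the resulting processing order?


EDD: sort by earliest due date
  J2: d=12, p=9
  J4: d=21, p=5
  J1: d=22, p=2
  J3: d=56, p=7
Order: J2 → J4 → J1 → J3


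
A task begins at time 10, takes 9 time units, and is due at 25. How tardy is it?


Completion = start + processing = 10 + 9 = 19
Tardiness = max(0, C - d) = max(0, 19 - 25)
= max(0, -6)
= 0


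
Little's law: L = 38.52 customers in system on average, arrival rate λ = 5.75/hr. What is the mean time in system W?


Little's law: L = λW → W = L / λ
= 38.52 / 5.75
= 6.70 hours


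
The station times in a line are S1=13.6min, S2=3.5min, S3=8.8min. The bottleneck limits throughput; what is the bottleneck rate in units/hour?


Bottleneck = longest station time
Station times: [13.6, 3.5, 8.8]
Max = 13.6 min
Rate = 60 / 13.6
= 4.41 units/hour (bottleneck: 13.6min)


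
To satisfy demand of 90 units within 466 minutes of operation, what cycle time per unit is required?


Cycle time = available time / demand
= 466 / 90
= 5.18 min/unit


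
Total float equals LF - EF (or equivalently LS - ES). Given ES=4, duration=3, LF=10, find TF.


EF = ES + duration = 4 + 3 = 7
LS = LF - duration = 10 - 3 = 7
Total Float = LF - EF = 10 - 7
(or LS - ES = 7 - 4)
= 3


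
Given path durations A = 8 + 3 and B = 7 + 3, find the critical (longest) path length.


Path A: 8 + 3 = 11
Path B: 7 + 3 = 10
Critical path = longest = max(11, 10)
= 11 (Path A)


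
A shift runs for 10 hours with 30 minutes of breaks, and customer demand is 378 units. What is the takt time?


Available = 10×60 - 30 = 570 min
Takt time = 570 / 378
= 1.51 min/unit


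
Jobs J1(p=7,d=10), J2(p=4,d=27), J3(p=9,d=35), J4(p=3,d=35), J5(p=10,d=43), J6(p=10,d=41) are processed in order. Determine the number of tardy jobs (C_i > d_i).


Completion vs due date:
  J1: C=7, d=10 → on time
  J2: C=11, d=27 → on time
  J3: C=20, d=35 → on time
  J4: C=23, d=35 → on time
  J5: C=33, d=43 → on time
  J6: C=43, d=41 → TARDY
Tardy jobs: J6
Count = 1


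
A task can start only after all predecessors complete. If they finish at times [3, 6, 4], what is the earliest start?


ES = max of all predecessor completion times
Predecessors: [3, 6, 4]
ES = max(3, 6, 4)
= 6


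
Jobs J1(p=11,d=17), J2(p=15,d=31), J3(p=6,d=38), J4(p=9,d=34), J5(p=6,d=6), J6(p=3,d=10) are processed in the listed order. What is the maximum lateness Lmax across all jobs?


Lateness per job (L = C - d):
  J1: C=11, d=17, L=-6
  J2: C=26, d=31, L=-5
  J3: C=32, d=38, L=-6
  J4: C=41, d=34, L=7
  J5: C=47, d=6, L=41
  J6: C=50, d=10, L=40
Lmax = max(-6, -5, -6, 7, 41, 40)
= 41


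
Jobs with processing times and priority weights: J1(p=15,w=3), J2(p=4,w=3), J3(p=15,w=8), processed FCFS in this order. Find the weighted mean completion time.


Completion times:
  J1: C=15, w×C=3×15=45
  J2: C=19, w×C=3×19=57
  J3: C=34, w×C=8×34=272
Sum w×C = 374
Sum w = 14
Weighted avg = 374/14
= 26.71
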